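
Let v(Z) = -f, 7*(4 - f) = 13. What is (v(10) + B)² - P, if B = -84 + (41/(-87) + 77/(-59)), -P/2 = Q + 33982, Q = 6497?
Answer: 114499193047663/1291036761 ≈ 88688.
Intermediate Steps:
f = 15/7 (f = 4 - ⅐*13 = 4 - 13/7 = 15/7 ≈ 2.1429)
P = -80958 (P = -2*(6497 + 33982) = -2*40479 = -80958)
v(Z) = -15/7 (v(Z) = -1*15/7 = -15/7)
B = -440290/5133 (B = -84 + (41*(-1/87) + 77*(-1/59)) = -84 + (-41/87 - 77/59) = -84 - 9118/5133 = -440290/5133 ≈ -85.776)
(v(10) + B)² - P = (-15/7 - 440290/5133)² - 1*(-80958) = (-3159025/35931)² + 80958 = 9979438950625/1291036761 + 80958 = 114499193047663/1291036761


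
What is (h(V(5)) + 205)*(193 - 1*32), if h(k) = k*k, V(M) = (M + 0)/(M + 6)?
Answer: 3997630/121 ≈ 33038.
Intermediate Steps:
V(M) = M/(6 + M)
h(k) = k²
(h(V(5)) + 205)*(193 - 1*32) = ((5/(6 + 5))² + 205)*(193 - 1*32) = ((5/11)² + 205)*(193 - 32) = ((5*(1/11))² + 205)*161 = ((5/11)² + 205)*161 = (25/121 + 205)*161 = (24830/121)*161 = 3997630/121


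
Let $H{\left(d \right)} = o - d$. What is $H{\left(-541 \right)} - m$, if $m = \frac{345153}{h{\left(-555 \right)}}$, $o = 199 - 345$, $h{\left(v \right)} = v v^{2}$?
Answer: $\frac{22509041926}{56984625} \approx 395.0$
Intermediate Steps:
$h{\left(v \right)} = v^{3}$
$o = -146$
$m = - \frac{115051}{56984625}$ ($m = \frac{345153}{\left(-555\right)^{3}} = \frac{345153}{-170953875} = 345153 \left(- \frac{1}{170953875}\right) = - \frac{115051}{56984625} \approx -0.002019$)
$H{\left(d \right)} = -146 - d$
$H{\left(-541 \right)} - m = \left(-146 - -541\right) - - \frac{115051}{56984625} = \left(-146 + 541\right) + \frac{115051}{56984625} = 395 + \frac{115051}{56984625} = \frac{22509041926}{56984625}$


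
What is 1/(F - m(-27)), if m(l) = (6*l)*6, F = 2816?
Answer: 1/3788 ≈ 0.00026399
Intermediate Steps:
m(l) = 36*l
1/(F - m(-27)) = 1/(2816 - 36*(-27)) = 1/(2816 - 1*(-972)) = 1/(2816 + 972) = 1/3788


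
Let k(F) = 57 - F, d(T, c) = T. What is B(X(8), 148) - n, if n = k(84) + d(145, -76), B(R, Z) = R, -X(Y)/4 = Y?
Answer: -150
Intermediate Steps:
X(Y) = -4*Y
n = 118 (n = (57 - 1*84) + 145 = (57 - 84) + 145 = -27 + 145 = 118)
B(X(8), 148) - n = -4*8 - 1*118 = -32 - 118 = -150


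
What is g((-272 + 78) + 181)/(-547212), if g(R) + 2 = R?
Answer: 5/182404 ≈ 2.7412e-5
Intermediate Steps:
g(R) = -2 + R
g((-272 + 78) + 181)/(-547212) = (-2 + ((-272 + 78) + 181))/(-547212) = (-2 + (-194 + 181))*(-1/547212) = (-2 - 13)*(-1/547212) = -15*(-1/547212) = 5/182404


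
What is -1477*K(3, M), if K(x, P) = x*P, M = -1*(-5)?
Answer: -22155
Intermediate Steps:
M = 5
K(x, P) = P*x
-1477*K(3, M) = -7385*3 = -1477*15 = -22155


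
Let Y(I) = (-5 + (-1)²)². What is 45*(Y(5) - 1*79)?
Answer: -2835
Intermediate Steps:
Y(I) = 16 (Y(I) = (-5 + 1)² = (-4)² = 16)
45*(Y(5) - 1*79) = 45*(16 - 1*79) = 45*(16 - 79) = 45*(-63) = -2835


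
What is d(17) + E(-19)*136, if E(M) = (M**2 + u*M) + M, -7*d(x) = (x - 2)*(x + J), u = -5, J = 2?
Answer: 415739/7 ≈ 59391.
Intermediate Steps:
d(x) = -(-2 + x)*(2 + x)/7 (d(x) = -(x - 2)*(x + 2)/7 = -(-2 + x)*(2 + x)/7)
E(M) = M**2 - 4*M (E(M) = (M**2 - 5*M) + M = M**2 - 4*M)
d(17) + E(-19)*136 = (4/7 - 1/7*17**2) - 19*(-4 - 19)*136 = (4/7 - 1/7*289) - 19*(-23)*136 = (4/7 - 289/7) + 437*136 = -285/7 + 59432 = 415739/7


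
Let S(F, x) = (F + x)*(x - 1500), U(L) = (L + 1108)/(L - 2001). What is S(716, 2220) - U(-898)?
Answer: 6128254290/2899 ≈ 2.1139e+6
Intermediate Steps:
U(L) = (1108 + L)/(-2001 + L)
S(F, x) = (-1500 + x)*(F + x) (S(F, x) = (F + x)*(-1500 + x) = (-1500 + x)*(F + x))
S(716, 2220) - U(-898) = (2220**2 - 1500*716 - 1500*2220 + 716*2220) - (1108 - 898)/(-2001 - 898) = (4928400 - 1074000 - 3330000 + 1589520) - 210/(-2899) = 2113920 - (-1)*210/2899 = 2113920 - 1*(-210/2899) = 2113920 + 210/2899 = 6128254290/2899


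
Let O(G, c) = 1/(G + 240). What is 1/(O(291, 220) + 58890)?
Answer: 531/31270591 ≈ 1.6981e-5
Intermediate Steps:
O(G, c) = 1/(240 + G)
1/(O(291, 220) + 58890) = 1/(1/(240 + 291) + 58890) = 1/(1/531 + 58890) = 1/(31270591/531) = 531/31270591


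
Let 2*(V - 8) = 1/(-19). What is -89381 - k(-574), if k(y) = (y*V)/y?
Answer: -3396781/38 ≈ -89389.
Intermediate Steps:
V = 303/38 (V = 8 + (½)/(-19) = 8 + (½)*(-1/19) = 8 - 1/38 = 303/38 ≈ 7.9737)
k(y) = 303/38 (k(y) = (y*(303/38))/y = (303*y/38)/y = 303/38)
-89381 - k(-574) = -89381 - 1*303/38 = -89381 - 303/38 = -3396781/38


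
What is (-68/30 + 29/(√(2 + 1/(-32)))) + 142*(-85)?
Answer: -181084/15 + 116*√14/21 ≈ -12052.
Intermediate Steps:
(-68/30 + 29/(√(2 + 1/(-32)))) + 142*(-85) = (-68*1/30 + 29/(√(2 - 1/32))) - 12070 = (-34/15 + 29/(√(63/32))) - 12070 = (-34/15 + 29/((3*√14/8))) - 12070 = (-34/15 + 29*(4*√14/21)) - 12070 = (-34/15 + 116*√14/21) - 12070 = -181084/15 + 116*√14/21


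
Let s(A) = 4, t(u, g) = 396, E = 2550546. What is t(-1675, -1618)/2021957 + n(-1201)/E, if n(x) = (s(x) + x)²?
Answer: 322009800381/573010482058 ≈ 0.56196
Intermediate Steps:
n(x) = (4 + x)²
t(-1675, -1618)/2021957 + n(-1201)/E = 396/2021957 + (4 - 1201)²/2550546 = 396*(1/2021957) + (-1197)²*(1/2550546) = 396/2021957 + 1432809*(1/2550546) = 396/2021957 + 159201/283394 = 322009800381/573010482058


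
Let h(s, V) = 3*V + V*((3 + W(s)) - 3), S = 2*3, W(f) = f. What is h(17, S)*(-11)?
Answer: -1320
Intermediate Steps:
S = 6
h(s, V) = 3*V + V*s (h(s, V) = 3*V + V*((3 + s) - 3) = 3*V + V*s)
h(17, S)*(-11) = (6*(3 + 17))*(-11) = (6*20)*(-11) = 120*(-11) = -1320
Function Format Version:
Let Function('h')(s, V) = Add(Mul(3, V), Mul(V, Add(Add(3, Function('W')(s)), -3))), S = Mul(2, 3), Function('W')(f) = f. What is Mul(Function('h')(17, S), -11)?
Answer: -1320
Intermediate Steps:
S = 6
Function('h')(s, V) = Add(Mul(3, V), Mul(V, s)) (Function('h')(s, V) = Add(Mul(3, V), Mul(V, Add(Add(3, s), -3))) = Add(Mul(3, V), Mul(V, s)))
Mul(Function('h')(17, S), -11) = Mul(Mul(6, Add(3, 17)), -11) = Mul(Mul(6, 20), -11) = Mul(120, -11) = -1320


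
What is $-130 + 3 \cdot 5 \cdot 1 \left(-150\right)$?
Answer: $-2380$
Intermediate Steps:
$-130 + 3 \cdot 5 \cdot 1 \left(-150\right) = -130 + 15 \cdot 1 \left(-150\right) = -130 + 15 \left(-150\right) = -130 - 2250 = -2380$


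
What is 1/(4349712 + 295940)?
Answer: 1/4645652 ≈ 2.1526e-7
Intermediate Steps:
1/(4349712 + 295940) = 1/4645652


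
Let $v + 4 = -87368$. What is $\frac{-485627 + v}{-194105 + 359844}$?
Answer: $- \frac{81857}{23677} \approx -3.4572$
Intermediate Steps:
$v = -87372$ ($v = -4 - 87368 = -87372$)
$\frac{-485627 + v}{-194105 + 359844} = \frac{-485627 - 87372}{-194105 + 359844} = - \frac{572999}{165739} = \left(-572999\right) \frac{1}{165739} = - \frac{81857}{23677}$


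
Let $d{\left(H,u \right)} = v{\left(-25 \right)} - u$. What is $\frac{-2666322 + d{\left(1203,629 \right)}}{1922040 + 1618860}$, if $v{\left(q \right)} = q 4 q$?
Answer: $- \frac{2664451}{3540900} \approx -0.75248$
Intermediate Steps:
$v{\left(q \right)} = 4 q^{2}$ ($v{\left(q \right)} = 4 q q = 4 q^{2}$)
$d{\left(H,u \right)} = 2500 - u$ ($d{\left(H,u \right)} = 4 \left(-25\right)^{2} - u = 4 \cdot 625 - u = 2500 - u$)
$\frac{-2666322 + d{\left(1203,629 \right)}}{1922040 + 1618860} = \frac{-2666322 + \left(2500 - 629\right)}{1922040 + 1618860} = \frac{-2666322 + \left(2500 - 629\right)}{3540900} = \left(-2666322 + 1871\right) \frac{1}{3540900} = \left(-2664451\right) \frac{1}{3540900} = - \frac{2664451}{3540900}$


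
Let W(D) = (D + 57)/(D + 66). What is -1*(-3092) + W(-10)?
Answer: 173199/56 ≈ 3092.8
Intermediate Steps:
W(D) = (57 + D)/(66 + D)
-1*(-3092) + W(-10) = -1*(-3092) + (57 - 10)/(66 - 10) = 3092 + 47/56 = 173199/56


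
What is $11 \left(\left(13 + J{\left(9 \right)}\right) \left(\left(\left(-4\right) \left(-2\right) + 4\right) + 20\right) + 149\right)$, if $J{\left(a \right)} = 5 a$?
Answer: $22055$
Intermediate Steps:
$11 \left(\left(13 + J{\left(9 \right)}\right) \left(\left(\left(-4\right) \left(-2\right) + 4\right) + 20\right) + 149\right) = 11 \left(\left(13 + 5 \cdot 9\right) \left(\left(\left(-4\right) \left(-2\right) + 4\right) + 20\right) + 149\right) = 11 \left(\left(13 + 45\right) \left(\left(8 + 4\right) + 20\right) + 149\right) = 11 \left(58 \left(12 + 20\right) + 149\right) = 11 \left(58 \cdot 32 + 149\right) = 11 \left(1856 + 149\right) = 11 \cdot 2005 = 22055$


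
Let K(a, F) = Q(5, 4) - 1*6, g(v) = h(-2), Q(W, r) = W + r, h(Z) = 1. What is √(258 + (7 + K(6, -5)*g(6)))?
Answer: 2*√67 ≈ 16.371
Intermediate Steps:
g(v) = 1
K(a, F) = 3 (K(a, F) = (5 + 4) - 1*6 = 9 - 6 = 3)
√(258 + (7 + K(6, -5)*g(6))) = √(258 + (7 + 3*1)) = √(258 + (7 + 3)) = √(258 + 10) = √268 = 2*√67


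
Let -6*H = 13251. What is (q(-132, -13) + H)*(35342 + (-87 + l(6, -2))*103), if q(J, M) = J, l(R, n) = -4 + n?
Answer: -120596603/2 ≈ -6.0298e+7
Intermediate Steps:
H = -4417/2 (H = -1/6*13251 = -4417/2 ≈ -2208.5)
(q(-132, -13) + H)*(35342 + (-87 + l(6, -2))*103) = (-132 - 4417/2)*(35342 + (-87 + (-4 - 2))*103) = -4681*(35342 + (-87 - 6)*103)/2 = -4681*(35342 - 93*103)/2 = -4681*(35342 - 9579)/2 = -4681/2*25763 = -120596603/2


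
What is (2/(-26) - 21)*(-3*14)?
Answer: 11508/13 ≈ 885.23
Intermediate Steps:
(2/(-26) - 21)*(-3*14) = (2*(-1/26) - 21)*(-42) = (-1/13 - 21)*(-42) = -274/13*(-42) = 11508/13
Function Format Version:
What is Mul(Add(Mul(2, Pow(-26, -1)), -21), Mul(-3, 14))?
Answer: Rational(11508, 13) ≈ 885.23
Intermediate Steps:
Mul(Add(Mul(2, Pow(-26, -1)), -21), Mul(-3, 14)) = Mul(Add(Mul(2, Rational(-1, 26)), -21), -42) = Mul(Add(Rational(-1, 13), -21), -42) = Mul(Rational(-274, 13), -42) = Rational(11508, 13)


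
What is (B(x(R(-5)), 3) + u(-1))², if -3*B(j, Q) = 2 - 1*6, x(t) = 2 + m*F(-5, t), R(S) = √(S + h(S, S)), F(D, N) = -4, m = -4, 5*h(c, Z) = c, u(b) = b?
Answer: ⅑ ≈ 0.11111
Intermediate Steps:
h(c, Z) = c/5
R(S) = √30*√S/5 (R(S) = √(S + S/5) = √(6*S/5) = √30*√S/5)
x(t) = 18 (x(t) = 2 - 4*(-4) = 2 + 16 = 18)
B(j, Q) = 4/3 (B(j, Q) = -(2 - 1*6)/3 = -(2 - 6)/3 = -⅓*(-4) = 4/3)
(B(x(R(-5)), 3) + u(-1))² = (4/3 - 1)² = (⅓)² = ⅑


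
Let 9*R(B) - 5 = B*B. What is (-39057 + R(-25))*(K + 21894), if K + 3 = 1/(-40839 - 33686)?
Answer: -63604435637938/74525 ≈ -8.5346e+8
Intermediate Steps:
K = -223576/74525 (K = -3 + 1/(-40839 - 33686) = -3 + 1/(-74525) = -3 - 1/74525 = -223576/74525 ≈ -3.0000)
R(B) = 5/9 + B²/9 (R(B) = 5/9 + (B*B)/9 = 5/9 + B²/9)
(-39057 + R(-25))*(K + 21894) = (-39057 + (5/9 + (⅑)*(-25)²))*(-223576/74525 + 21894) = (-39057 + (5/9 + (⅑)*625))*(1631426774/74525) = (-39057 + (5/9 + 625/9))*(1631426774/74525) = (-39057 + 70)*(1631426774/74525) = -38987*1631426774/74525 = -63604435637938/74525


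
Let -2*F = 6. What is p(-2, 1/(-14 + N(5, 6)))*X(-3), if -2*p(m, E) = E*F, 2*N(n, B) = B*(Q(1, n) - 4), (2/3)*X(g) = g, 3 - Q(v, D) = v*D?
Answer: 27/128 ≈ 0.21094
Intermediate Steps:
Q(v, D) = 3 - D*v (Q(v, D) = 3 - v*D = 3 - D*v)
X(g) = 3*g/2
F = -3 (F = -½*6 = -3)
N(n, B) = B*(-1 - n)/2 (N(n, B) = (B*((3 - 1*n*1) - 4))/2 = (B*((3 - n) - 4))/2 = (B*(-1 - n))/2 = B*(-1 - n)/2)
p(m, E) = 3*E/2 (p(m, E) = -E*(-3)/2 = -(-3)*E/2 = 3*E/2)
p(-2, 1/(-14 + N(5, 6)))*X(-3) = (3/(2*(-14 - ½*6*(1 + 5))))*((3/2)*(-3)) = (3/(2*(-14 - ½*6*6)))*(-9/2) = (3/(2*(-14 - 18)))*(-9/2) = ((3/2)/(-32))*(-9/2) = ((3/2)*(-1/32))*(-9/2) = -3/64*(-9/2) = 27/128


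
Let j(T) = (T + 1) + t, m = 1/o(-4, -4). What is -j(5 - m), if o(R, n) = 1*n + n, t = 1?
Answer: -57/8 ≈ -7.1250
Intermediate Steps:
o(R, n) = 2*n (o(R, n) = n + n = 2*n)
m = -⅛ (m = 1/(2*(-4)) = 1/(-8) = -⅛ ≈ -0.12500)
j(T) = 2 + T (j(T) = (T + 1) + 1 = (1 + T) + 1 = 2 + T)
-j(5 - m) = -(2 + (5 - 1*(-⅛))) = -(2 + (5 + ⅛)) = -(2 + 41/8) = -1*57/8 = -57/8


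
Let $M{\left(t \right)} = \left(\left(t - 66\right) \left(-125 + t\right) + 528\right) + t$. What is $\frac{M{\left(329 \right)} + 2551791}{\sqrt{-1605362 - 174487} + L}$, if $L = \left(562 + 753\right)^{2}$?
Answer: $\frac{2253439558750}{1495110440237} - \frac{3909450 i \sqrt{197761}}{1495110440237} \approx 1.5072 - 0.0011628 i$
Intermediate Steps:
$M{\left(t \right)} = 528 + t + \left(-125 + t\right) \left(-66 + t\right)$ ($M{\left(t \right)} = \left(\left(-66 + t\right) \left(-125 + t\right) + 528\right) + t = \left(\left(-125 + t\right) \left(-66 + t\right) + 528\right) + t = \left(528 + \left(-125 + t\right) \left(-66 + t\right)\right) + t = 528 + t + \left(-125 + t\right) \left(-66 + t\right)$)
$L = 1729225$ ($L = 1315^{2} = 1729225$)
$\frac{M{\left(329 \right)} + 2551791}{\sqrt{-1605362 - 174487} + L} = \frac{\left(8778 + 329^{2} - 62510\right) + 2551791}{\sqrt{-1605362 - 174487} + 1729225} = \frac{\left(8778 + 108241 - 62510\right) + 2551791}{\sqrt{-1779849} + 1729225} = \frac{54509 + 2551791}{3 i \sqrt{197761} + 1729225} = \frac{2606300}{1729225 + 3 i \sqrt{197761}}$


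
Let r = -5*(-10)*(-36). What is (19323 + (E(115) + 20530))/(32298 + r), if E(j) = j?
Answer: 19984/15249 ≈ 1.3105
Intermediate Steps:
r = -1800 (r = 50*(-36) = -1800)
(19323 + (E(115) + 20530))/(32298 + r) = (19323 + (115 + 20530))/(32298 - 1800) = (19323 + 20645)/30498 = 39968*(1/30498) = 19984/15249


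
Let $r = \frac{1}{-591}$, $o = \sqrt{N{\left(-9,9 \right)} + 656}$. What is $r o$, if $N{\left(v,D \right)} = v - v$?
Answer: $- \frac{4 \sqrt{41}}{591} \approx -0.043338$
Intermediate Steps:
$N{\left(v,D \right)} = 0$
$o = 4 \sqrt{41}$ ($o = \sqrt{0 + 656} = \sqrt{656} = 4 \sqrt{41} \approx 25.612$)
$r = - \frac{1}{591} \approx -0.001692$
$r o = - \frac{4 \sqrt{41}}{591}$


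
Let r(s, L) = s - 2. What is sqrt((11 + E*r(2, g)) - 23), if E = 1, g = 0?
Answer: 2*I*sqrt(3) ≈ 3.4641*I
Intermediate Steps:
r(s, L) = -2 + s
sqrt((11 + E*r(2, g)) - 23) = sqrt((11 + 1*(-2 + 2)) - 23) = sqrt((11 + 1*0) - 23) = sqrt((11 + 0) - 23) = sqrt(11 - 23) = sqrt(-12) = 2*I*sqrt(3)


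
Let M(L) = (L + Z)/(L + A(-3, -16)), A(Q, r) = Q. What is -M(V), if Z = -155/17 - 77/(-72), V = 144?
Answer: -166405/172584 ≈ -0.96420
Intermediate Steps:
Z = -9851/1224 (Z = -155*1/17 - 77*(-1/72) = -155/17 + 77/72 = -9851/1224 ≈ -8.0482)
M(L) = (-9851/1224 + L)/(-3 + L) (M(L) = (L - 9851/1224)/(L - 3) = (-9851/1224 + L)/(-3 + L))
-M(V) = -(-9851/1224 + 144)/(-3 + 144) = -166405/(141*1224) = -1*166405/172584 = -166405/172584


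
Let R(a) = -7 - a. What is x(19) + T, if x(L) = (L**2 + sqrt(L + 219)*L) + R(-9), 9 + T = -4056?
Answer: -3702 + 19*sqrt(238) ≈ -3408.9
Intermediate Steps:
T = -4065 (T = -9 - 4056 = -4065)
x(L) = 2 + L**2 + L*sqrt(219 + L) (x(L) = (L**2 + sqrt(L + 219)*L) + (-7 - 1*(-9)) = (L**2 + sqrt(219 + L)*L) + (-7 + 9) = (L**2 + L*sqrt(219 + L)) + 2 = 2 + L**2 + L*sqrt(219 + L))
x(19) + T = (2 + 19**2 + 19*sqrt(219 + 19)) - 4065 = (2 + 361 + 19*sqrt(238)) - 4065 = (363 + 19*sqrt(238)) - 4065 = -3702 + 19*sqrt(238)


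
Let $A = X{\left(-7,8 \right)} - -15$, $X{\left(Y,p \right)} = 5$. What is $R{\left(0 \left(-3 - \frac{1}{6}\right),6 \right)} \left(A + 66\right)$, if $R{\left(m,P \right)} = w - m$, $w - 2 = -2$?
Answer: $0$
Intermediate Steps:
$w = 0$ ($w = 2 - 2 = 0$)
$R{\left(m,P \right)} = - m$ ($R{\left(m,P \right)} = 0 - m = - m$)
$A = 20$ ($A = 5 - -15 = 5 + 15 = 20$)
$R{\left(0 \left(-3 - \frac{1}{6}\right),6 \right)} \left(A + 66\right) = - 0 \left(-3 - \frac{1}{6}\right) \left(20 + 66\right) = - 0 \left(-3 - \frac{1}{6}\right) 86 = - \frac{0 \left(-19\right)}{6} \cdot 86 = \left(-1\right) 0 \cdot 86 = 0 \cdot 86 = 0$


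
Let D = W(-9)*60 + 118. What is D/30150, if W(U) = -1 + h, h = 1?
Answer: 59/15075 ≈ 0.0039138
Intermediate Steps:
W(U) = 0 (W(U) = -1 + 1 = 0)
D = 118 (D = 0*60 + 118 = 0 + 118 = 118)
D/30150 = 118/30150 = 118*(1/30150) = 59/15075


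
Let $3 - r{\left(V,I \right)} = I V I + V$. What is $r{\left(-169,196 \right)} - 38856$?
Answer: $6453620$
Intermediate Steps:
$r{\left(V,I \right)} = 3 - V - V I^{2}$ ($r{\left(V,I \right)} = 3 - \left(I V I + V\right) = 3 - \left(V I^{2} + V\right) = 3 - \left(V + V I^{2}\right) = 3 - V - V I^{2}$)
$r{\left(-169,196 \right)} - 38856 = \left(3 - -169 - - 169 \cdot 196^{2}\right) - 38856 = \left(3 + 169 - \left(-169\right) 38416\right) - 38856 = \left(3 + 169 + 6492304\right) - 38856 = 6492476 - 38856 = 6453620$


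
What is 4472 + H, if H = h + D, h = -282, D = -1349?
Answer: 2841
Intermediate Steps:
H = -1631 (H = -282 - 1349 = -1631)
4472 + H = 4472 - 1631 = 2841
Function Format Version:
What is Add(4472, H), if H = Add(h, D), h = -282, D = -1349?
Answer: 2841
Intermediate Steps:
H = -1631 (H = Add(-282, -1349) = -1631)
Add(4472, H) = Add(4472, -1631) = 2841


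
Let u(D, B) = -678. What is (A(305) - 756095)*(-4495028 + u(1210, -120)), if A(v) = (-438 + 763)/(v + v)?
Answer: 207349884401825/61 ≈ 3.3992e+12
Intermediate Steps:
A(v) = 325/(2*v) (A(v) = 325/((2*v)) = 325*(1/(2*v)) = 325/(2*v))
(A(305) - 756095)*(-4495028 + u(1210, -120)) = ((325/2)/305 - 756095)*(-4495028 - 678) = ((325/2)*(1/305) - 756095)*(-4495706) = (65/122 - 756095)*(-4495706) = -92243525/122*(-4495706) = 207349884401825/61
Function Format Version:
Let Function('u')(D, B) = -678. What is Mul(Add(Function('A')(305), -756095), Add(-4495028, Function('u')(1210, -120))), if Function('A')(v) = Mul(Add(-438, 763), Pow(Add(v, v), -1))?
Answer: Rational(207349884401825, 61) ≈ 3.3992e+12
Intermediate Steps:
Function('A')(v) = Mul(Rational(325, 2), Pow(v, -1)) (Function('A')(v) = Mul(325, Pow(Mul(2, v), -1)) = Mul(325, Mul(Rational(1, 2), Pow(v, -1))) = Mul(Rational(325, 2), Pow(v, -1)))
Mul(Add(Function('A')(305), -756095), Add(-4495028, Function('u')(1210, -120))) = Mul(Add(Mul(Rational(325, 2), Pow(305, -1)), -756095), Add(-4495028, -678)) = Mul(Add(Mul(Rational(325, 2), Rational(1, 305)), -756095), -4495706) = Mul(Add(Rational(65, 122), -756095), -4495706) = Mul(Rational(-92243525, 122), -4495706) = Rational(207349884401825, 61)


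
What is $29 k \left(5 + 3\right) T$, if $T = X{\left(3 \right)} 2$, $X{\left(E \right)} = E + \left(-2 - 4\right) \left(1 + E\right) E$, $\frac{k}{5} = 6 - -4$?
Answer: $-1600800$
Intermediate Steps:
$k = 50$ ($k = 5 \left(6 - -4\right) = 5 \left(6 + 4\right) = 5 \cdot 10 = 50$)
$X{\left(E \right)} = E + E \left(-6 - 6 E\right)$ ($X{\left(E \right)} = E + - 6 \left(1 + E\right) E = E + \left(-6 - 6 E\right) E = E + E \left(-6 - 6 E\right)$)
$T = -138$ ($T = \left(-1\right) 3 \left(5 + 6 \cdot 3\right) 2 = \left(-1\right) 3 \left(5 + 18\right) 2 = \left(-1\right) 3 \cdot 23 \cdot 2 = \left(-69\right) 2 = -138$)
$29 k \left(5 + 3\right) T = 29 \cdot 50 \left(5 + 3\right) \left(-138\right) = 29 \cdot 50 \cdot 8 \left(-138\right) = 29 \cdot 400 \left(-138\right) = 11600 \left(-138\right) = -1600800$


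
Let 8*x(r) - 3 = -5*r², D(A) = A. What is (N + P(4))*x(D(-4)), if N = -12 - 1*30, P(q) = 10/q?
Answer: 6083/16 ≈ 380.19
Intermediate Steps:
x(r) = 3/8 - 5*r²/8 (x(r) = 3/8 + (-5*r²)/8 = 3/8 - 5*r²/8)
N = -42 (N = -12 - 30 = -42)
(N + P(4))*x(D(-4)) = (-42 + 10/4)*(3/8 - 5/8*(-4)²) = (-42 + 10*(¼))*(3/8 - 5/8*16) = (-42 + 5/2)*(3/8 - 10) = -79/2*(-77/8) = 6083/16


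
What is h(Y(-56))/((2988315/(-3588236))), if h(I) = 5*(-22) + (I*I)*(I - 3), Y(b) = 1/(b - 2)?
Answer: 1283541620147/9717601938 ≈ 132.08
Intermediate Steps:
Y(b) = 1/(-2 + b)
h(I) = -110 + I²*(-3 + I)
h(Y(-56))/((2988315/(-3588236))) = (-110 + (1/(-2 - 56))³ - 3/(-2 - 56)²)/((2988315/(-3588236))) = (-110 + (1/(-58))³ - 3*(1/(-58))²)/((2988315*(-1/3588236))) = (-110 + (-1/58)³ - 3*(-1/58)²)/(-2988315/3588236) = (-110 - 1/195112 - 3*1/3364)*(-3588236/2988315) = (-110 - 1/195112 - 3/3364)*(-3588236/2988315) = -21462495/195112*(-3588236/2988315) = 1283541620147/9717601938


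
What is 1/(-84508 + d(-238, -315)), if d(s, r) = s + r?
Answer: -1/85061 ≈ -1.1756e-5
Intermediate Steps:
d(s, r) = r + s
1/(-84508 + d(-238, -315)) = 1/(-84508 + (-315 - 238)) = 1/(-84508 - 553) = 1/(-85061) = -1/85061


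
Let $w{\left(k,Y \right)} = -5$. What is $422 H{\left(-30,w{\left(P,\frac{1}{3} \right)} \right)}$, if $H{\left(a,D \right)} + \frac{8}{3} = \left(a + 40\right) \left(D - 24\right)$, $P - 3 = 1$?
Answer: $- \frac{370516}{3} \approx -1.2351 \cdot 10^{5}$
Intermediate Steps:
$P = 4$ ($P = 3 + 1 = 4$)
$H{\left(a,D \right)} = - \frac{8}{3} + \left(-24 + D\right) \left(40 + a\right)$ ($H{\left(a,D \right)} = - \frac{8}{3} + \left(a + 40\right) \left(D - 24\right) = - \frac{8}{3} + \left(40 + a\right) \left(-24 + D\right) = - \frac{8}{3} + \left(-24 + D\right) \left(40 + a\right)$)
$422 H{\left(-30,w{\left(P,\frac{1}{3} \right)} \right)} = 422 \left(- \frac{2888}{3} - -720 + 40 \left(-5\right) - -150\right) = 422 \left(- \frac{2888}{3} + 720 - 200 + 150\right) = 422 \left(- \frac{878}{3}\right) = - \frac{370516}{3}$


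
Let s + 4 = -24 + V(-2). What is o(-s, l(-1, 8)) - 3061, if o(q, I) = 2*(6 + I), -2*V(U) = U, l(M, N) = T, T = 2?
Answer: -3045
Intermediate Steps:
l(M, N) = 2
V(U) = -U/2
s = -27 (s = -4 + (-24 - ½*(-2)) = -4 + (-24 + 1) = -4 - 23 = -27)
o(q, I) = 12 + 2*I
o(-s, l(-1, 8)) - 3061 = (12 + 2*2) - 3061 = (12 + 4) - 3061 = 16 - 3061 = -3045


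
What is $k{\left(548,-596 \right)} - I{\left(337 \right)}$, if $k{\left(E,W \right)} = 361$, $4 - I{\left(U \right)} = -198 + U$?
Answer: $496$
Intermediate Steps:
$I{\left(U \right)} = 202 - U$ ($I{\left(U \right)} = 4 - \left(-198 + U\right) = 202 - U$)
$k{\left(548,-596 \right)} - I{\left(337 \right)} = 361 - \left(202 - 337\right) = 361 - -135 = 361 + 135 = 496$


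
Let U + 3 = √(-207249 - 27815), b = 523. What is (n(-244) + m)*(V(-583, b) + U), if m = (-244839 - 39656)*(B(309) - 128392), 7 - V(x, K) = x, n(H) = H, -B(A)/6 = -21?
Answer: 21420237795062 + 72982070852*I*√58766 ≈ 2.142e+13 + 1.7692e+13*I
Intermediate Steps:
B(A) = 126 (B(A) = -6*(-21) = 126)
V(x, K) = 7 - x
m = 36491035670 (m = (-244839 - 39656)*(126 - 128392) = -284495*(-128266) = 36491035670)
U = -3 + 2*I*√58766 (U = -3 + √(-207249 - 27815) = -3 + √(-235064) = -3 + 2*I*√58766 ≈ -3.0 + 484.83*I)
(n(-244) + m)*(V(-583, b) + U) = (-244 + 36491035670)*((7 - 1*(-583)) + (-3 + 2*I*√58766)) = 36491035426*((7 + 583) + (-3 + 2*I*√58766)) = 36491035426*(590 + (-3 + 2*I*√58766)) = 36491035426*(587 + 2*I*√58766) = 21420237795062 + 72982070852*I*√58766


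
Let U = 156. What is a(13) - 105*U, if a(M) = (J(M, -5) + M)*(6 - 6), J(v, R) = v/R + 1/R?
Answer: -16380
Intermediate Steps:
J(v, R) = 1/R + v/R (J(v, R) = v/R + 1/R = 1/R + v/R)
a(M) = 0 (a(M) = ((1 + M)/(-5) + M)*(6 - 6) = (-(1 + M)/5 + M)*0 = ((-⅕ - M/5) + M)*0 = (-⅕ + 4*M/5)*0 = 0)
a(13) - 105*U = 0 - 105*156 = 0 - 16380 = -16380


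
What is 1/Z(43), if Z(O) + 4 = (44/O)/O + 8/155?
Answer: -286595/1124768 ≈ -0.25480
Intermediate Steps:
Z(O) = -612/155 + 44/O² (Z(O) = -4 + ((44/O)/O + 8/155) = -4 + (44/O² + 8*(1/155)) = -4 + (44/O² + 8/155) = -4 + (8/155 + 44/O²) = -612/155 + 44/O²)
1/Z(43) = 1/(-612/155 + 44/43²) = 1/(-612/155 + 44*(1/1849)) = 1/(-612/155 + 44/1849) = 1/(-1124768/286595) = -286595/1124768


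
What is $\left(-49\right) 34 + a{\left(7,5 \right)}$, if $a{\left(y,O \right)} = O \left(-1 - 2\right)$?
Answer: $-1681$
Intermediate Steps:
$a{\left(y,O \right)} = - 3 O$ ($a{\left(y,O \right)} = O \left(-3\right) = - 3 O$)
$\left(-49\right) 34 + a{\left(7,5 \right)} = \left(-49\right) 34 - 15 = -1666 - 15 = -1681$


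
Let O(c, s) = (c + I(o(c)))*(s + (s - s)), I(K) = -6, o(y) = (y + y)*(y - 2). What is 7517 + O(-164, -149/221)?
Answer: 99211/13 ≈ 7631.6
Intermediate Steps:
o(y) = 2*y*(-2 + y) (o(y) = (2*y)*(-2 + y) = 2*y*(-2 + y))
O(c, s) = s*(-6 + c) (O(c, s) = (c - 6)*(s + (s - s)) = (-6 + c)*(s + 0) = (-6 + c)*s = s*(-6 + c))
7517 + O(-164, -149/221) = 7517 + (-149/221)*(-6 - 164) = 7517 - 149*1/221*(-170) = 7517 - 149/221*(-170) = 7517 + 1490/13 = 99211/13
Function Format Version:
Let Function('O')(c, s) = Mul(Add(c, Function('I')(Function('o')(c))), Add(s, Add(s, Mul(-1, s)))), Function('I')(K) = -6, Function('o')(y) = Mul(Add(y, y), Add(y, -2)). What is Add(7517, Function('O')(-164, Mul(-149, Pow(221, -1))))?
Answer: Rational(99211, 13) ≈ 7631.6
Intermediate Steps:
Function('o')(y) = Mul(2, y, Add(-2, y)) (Function('o')(y) = Mul(Mul(2, y), Add(-2, y)) = Mul(2, y, Add(-2, y)))
Function('O')(c, s) = Mul(s, Add(-6, c)) (Function('O')(c, s) = Mul(Add(c, -6), Add(s, Add(s, Mul(-1, s)))) = Mul(Add(-6, c), Add(s, 0)) = Mul(Add(-6, c), s) = Mul(s, Add(-6, c)))
Add(7517, Function('O')(-164, Mul(-149, Pow(221, -1)))) = Add(7517, Mul(Mul(-149, Pow(221, -1)), Add(-6, -164))) = Add(7517, Mul(Mul(-149, Rational(1, 221)), -170)) = Add(7517, Mul(Rational(-149, 221), -170)) = Add(7517, Rational(1490, 13)) = Rational(99211, 13)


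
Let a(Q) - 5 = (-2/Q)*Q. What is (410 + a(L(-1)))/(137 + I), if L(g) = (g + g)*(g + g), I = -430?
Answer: -413/293 ≈ -1.4096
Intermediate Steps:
L(g) = 4*g² (L(g) = (2*g)*(2*g) = 4*g²)
a(Q) = 3 (a(Q) = 5 + (-2/Q)*Q = 5 - 2 = 3)
(410 + a(L(-1)))/(137 + I) = (410 + 3)/(137 - 430) = 413/(-293) = 413*(-1/293) = -413/293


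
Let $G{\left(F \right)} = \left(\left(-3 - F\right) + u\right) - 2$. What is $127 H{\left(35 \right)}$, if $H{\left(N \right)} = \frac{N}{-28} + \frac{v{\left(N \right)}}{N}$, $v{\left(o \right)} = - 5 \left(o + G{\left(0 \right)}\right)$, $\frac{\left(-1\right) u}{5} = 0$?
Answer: $- \frac{19685}{28} \approx -703.04$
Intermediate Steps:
$u = 0$ ($u = \left(-5\right) 0 = 0$)
$G{\left(F \right)} = -5 - F$ ($G{\left(F \right)} = \left(\left(-3 - F\right) + 0\right) - 2 = \left(-3 - F\right) - 2 = -5 - F$)
$v{\left(o \right)} = 25 - 5 o$ ($v{\left(o \right)} = - 5 \left(o - 5\right) = - 5 \left(-5 + o\right) = 25 - 5 o$)
$H{\left(N \right)} = - \frac{N}{28} + \frac{25 - 5 N}{N}$ ($H{\left(N \right)} = \frac{N}{-28} + \frac{25 - 5 N}{N} = N \left(- \frac{1}{28}\right) + \frac{25 - 5 N}{N} = - \frac{N}{28} + \frac{25 - 5 N}{N}$)
$127 H{\left(35 \right)} = 127 \left(-5 + \frac{25}{35} - \frac{5}{4}\right) = 127 \left(-5 + 25 \cdot \frac{1}{35} - \frac{5}{4}\right) = 127 \left(-5 + \frac{5}{7} - \frac{5}{4}\right) = 127 \left(- \frac{155}{28}\right) = - \frac{19685}{28}$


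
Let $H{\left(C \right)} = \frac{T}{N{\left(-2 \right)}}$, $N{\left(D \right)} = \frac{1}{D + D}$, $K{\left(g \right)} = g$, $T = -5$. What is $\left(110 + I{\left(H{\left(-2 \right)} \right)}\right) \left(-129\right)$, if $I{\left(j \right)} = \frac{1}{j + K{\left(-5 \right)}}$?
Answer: $- \frac{70993}{5} \approx -14199.0$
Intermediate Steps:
$N{\left(D \right)} = \frac{1}{2 D}$
$H{\left(C \right)} = 20$ ($H{\left(C \right)} = - \frac{5}{\frac{1}{2} \frac{1}{-2}} = - \frac{5}{\frac{1}{2} \left(- \frac{1}{2}\right)} = - \frac{5}{- \frac{1}{4}} = \left(-5\right) \left(-4\right) = 20$)
$I{\left(j \right)} = \frac{1}{-5 + j}$ ($I{\left(j \right)} = \frac{1}{j - 5} = \frac{1}{-5 + j}$)
$\left(110 + I{\left(H{\left(-2 \right)} \right)}\right) \left(-129\right) = \left(110 + \frac{1}{-5 + 20}\right) \left(-129\right) = \left(110 + \frac{1}{15}\right) \left(-129\right) = \frac{1651}{15} \left(-129\right) = - \frac{70993}{5}$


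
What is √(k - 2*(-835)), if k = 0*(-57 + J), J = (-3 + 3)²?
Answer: √1670 ≈ 40.866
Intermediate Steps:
J = 0 (J = 0² = 0)
k = 0 (k = 0*(-57 + 0) = 0*(-57) = 0)
√(k - 2*(-835)) = √(0 - 2*(-835)) = √(0 + 1670) = √1670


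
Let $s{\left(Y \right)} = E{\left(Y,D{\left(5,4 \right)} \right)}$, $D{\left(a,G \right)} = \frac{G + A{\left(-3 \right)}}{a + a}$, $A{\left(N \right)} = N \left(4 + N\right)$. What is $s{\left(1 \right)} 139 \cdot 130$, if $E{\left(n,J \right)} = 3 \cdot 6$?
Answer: $325260$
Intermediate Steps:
$D{\left(a,G \right)} = \frac{-3 + G}{2 a}$ ($D{\left(a,G \right)} = \frac{G - 3 \left(4 - 3\right)}{a + a} = \frac{G - 3}{2 a} = \left(G - 3\right) \frac{1}{2 a} = \left(-3 + G\right) \frac{1}{2 a} = \frac{-3 + G}{2 a}$)
$E{\left(n,J \right)} = 18$
$s{\left(Y \right)} = 18$
$s{\left(1 \right)} 139 \cdot 130 = 18 \cdot 139 \cdot 130 = 2502 \cdot 130 = 325260$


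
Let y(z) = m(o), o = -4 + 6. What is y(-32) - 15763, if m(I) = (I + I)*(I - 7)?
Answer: -15783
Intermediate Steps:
o = 2
m(I) = 2*I*(-7 + I) (m(I) = (2*I)*(-7 + I) = 2*I*(-7 + I))
y(z) = -20 (y(z) = 2*2*(-7 + 2) = 2*2*(-5) = -20)
y(-32) - 15763 = -20 - 15763 = -15783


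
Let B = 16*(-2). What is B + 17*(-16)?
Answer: -304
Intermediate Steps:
B = -32
B + 17*(-16) = -32 + 17*(-16) = -32 - 272 = -304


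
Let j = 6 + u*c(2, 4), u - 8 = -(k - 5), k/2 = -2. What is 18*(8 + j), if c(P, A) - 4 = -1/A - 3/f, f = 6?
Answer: 2493/2 ≈ 1246.5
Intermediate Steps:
k = -4 (k = 2*(-2) = -4)
c(P, A) = 7/2 - 1/A (c(P, A) = 4 + (-1/A - 3/6) = 4 + (-1/A - 3*⅙) = 4 + (-1/A - ½) = 4 + (-½ - 1/A) = 7/2 - 1/A)
u = 17 (u = 8 - (-4 - 5) = 8 - 1*(-9) = 8 + 9 = 17)
j = 245/4 (j = 6 + 17*(7/2 - 1/4) = 6 + 17*(7/2 - 1*¼) = 6 + 17*(7/2 - ¼) = 6 + 17*(13/4) = 6 + 221/4 = 245/4 ≈ 61.250)
18*(8 + j) = 18*(8 + 245/4) = 18*(277/4) = 2493/2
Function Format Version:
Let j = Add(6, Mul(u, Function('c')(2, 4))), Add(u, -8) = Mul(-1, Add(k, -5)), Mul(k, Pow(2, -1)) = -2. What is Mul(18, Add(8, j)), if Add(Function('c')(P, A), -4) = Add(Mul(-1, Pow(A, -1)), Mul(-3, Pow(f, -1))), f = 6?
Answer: Rational(2493, 2) ≈ 1246.5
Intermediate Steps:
k = -4 (k = Mul(2, -2) = -4)
Function('c')(P, A) = Add(Rational(7, 2), Mul(-1, Pow(A, -1))) (Function('c')(P, A) = Add(4, Add(Mul(-1, Pow(A, -1)), Mul(-3, Pow(6, -1)))) = Add(4, Add(Mul(-1, Pow(A, -1)), Mul(-3, Rational(1, 6)))) = Add(4, Add(Mul(-1, Pow(A, -1)), Rational(-1, 2))) = Add(4, Add(Rational(-1, 2), Mul(-1, Pow(A, -1)))) = Add(Rational(7, 2), Mul(-1, Pow(A, -1))))
u = 17 (u = Add(8, Mul(-1, Add(-4, -5))) = Add(8, Mul(-1, -9)) = Add(8, 9) = 17)
j = Rational(245, 4) (j = Add(6, Mul(17, Add(Rational(7, 2), Mul(-1, Pow(4, -1))))) = Add(6, Mul(17, Add(Rational(7, 2), Mul(-1, Rational(1, 4))))) = Add(6, Mul(17, Add(Rational(7, 2), Rational(-1, 4)))) = Add(6, Mul(17, Rational(13, 4))) = Add(6, Rational(221, 4)) = Rational(245, 4) ≈ 61.250)
Mul(18, Add(8, j)) = Mul(18, Add(8, Rational(245, 4))) = Mul(18, Rational(277, 4)) = Rational(2493, 2)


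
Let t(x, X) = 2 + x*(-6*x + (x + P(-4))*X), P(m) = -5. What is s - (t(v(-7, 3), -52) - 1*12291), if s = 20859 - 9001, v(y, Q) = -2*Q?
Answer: 27795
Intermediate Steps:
t(x, X) = 2 + x*(-6*x + X*(-5 + x)) (t(x, X) = 2 + x*(-6*x + (x - 5)*X) = 2 + x*(-6*x + (-5 + x)*X) = 2 + x*(-6*x + X*(-5 + x)))
s = 11858
s - (t(v(-7, 3), -52) - 1*12291) = 11858 - ((2 - 6*(-2*3)**2 - 52*(-2*3)**2 - 5*(-52)*(-2*3)) - 1*12291) = 11858 - ((2 - 6*(-6)**2 - 52*(-6)**2 - 5*(-52)*(-6)) - 12291) = 11858 - ((2 - 6*36 - 52*36 - 1560) - 12291) = 11858 - ((2 - 216 - 1872 - 1560) - 12291) = 11858 - (-3646 - 12291) = 11858 - 1*(-15937) = 11858 + 15937 = 27795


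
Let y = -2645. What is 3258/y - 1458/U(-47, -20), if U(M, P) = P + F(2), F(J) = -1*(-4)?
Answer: 1902141/21160 ≈ 89.893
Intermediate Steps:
F(J) = 4
U(M, P) = 4 + P (U(M, P) = P + 4 = 4 + P)
3258/y - 1458/U(-47, -20) = 3258/(-2645) - 1458/(4 - 20) = 3258*(-1/2645) - 1458/(-16) = -3258/2645 - 1458*(-1/16) = -3258/2645 + 729/8 = 1902141/21160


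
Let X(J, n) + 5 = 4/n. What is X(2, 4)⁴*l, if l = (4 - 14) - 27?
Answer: -9472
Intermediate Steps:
X(J, n) = -5 + 4/n
l = -37 (l = -10 - 27 = -37)
X(2, 4)⁴*l = (-5 + 4/4)⁴*(-37) = (-5 + 4*(¼))⁴*(-37) = (-5 + 1)⁴*(-37) = (-4)⁴*(-37) = 256*(-37) = -9472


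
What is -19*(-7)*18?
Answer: 2394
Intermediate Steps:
-19*(-7)*18 = 133*18 = 2394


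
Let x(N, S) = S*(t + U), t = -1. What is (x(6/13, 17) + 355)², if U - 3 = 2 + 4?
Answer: 241081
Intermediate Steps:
U = 9 (U = 3 + (2 + 4) = 3 + 6 = 9)
x(N, S) = 8*S (x(N, S) = S*(-1 + 9) = S*8 = 8*S)
(x(6/13, 17) + 355)² = (8*17 + 355)² = (136 + 355)² = 491² = 241081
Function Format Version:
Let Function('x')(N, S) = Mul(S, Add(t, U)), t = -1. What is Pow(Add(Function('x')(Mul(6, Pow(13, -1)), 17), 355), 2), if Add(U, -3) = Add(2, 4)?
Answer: 241081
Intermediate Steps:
U = 9 (U = Add(3, Add(2, 4)) = Add(3, 6) = 9)
Function('x')(N, S) = Mul(8, S) (Function('x')(N, S) = Mul(S, Add(-1, 9)) = Mul(S, 8) = Mul(8, S))
Pow(Add(Function('x')(Mul(6, Pow(13, -1)), 17), 355), 2) = Pow(Add(Mul(8, 17), 355), 2) = Pow(Add(136, 355), 2) = Pow(491, 2) = 241081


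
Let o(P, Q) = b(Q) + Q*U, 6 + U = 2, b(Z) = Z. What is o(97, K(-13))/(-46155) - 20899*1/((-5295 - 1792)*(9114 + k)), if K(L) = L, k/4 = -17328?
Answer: -5867633053/6563598332010 ≈ -0.00089397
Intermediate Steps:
k = -69312 (k = 4*(-17328) = -69312)
U = -4 (U = -6 + 2 = -4)
o(P, Q) = -3*Q (o(P, Q) = Q + Q*(-4) = Q - 4*Q = -3*Q)
o(97, K(-13))/(-46155) - 20899*1/((-5295 - 1792)*(9114 + k)) = -3*(-13)/(-46155) - 20899*1/((-5295 - 1792)*(9114 - 69312)) = 39*(-1/46155) - 20899/((-60198*(-7087))) = -13/15385 - 20899/426623226 = -5867633053/6563598332010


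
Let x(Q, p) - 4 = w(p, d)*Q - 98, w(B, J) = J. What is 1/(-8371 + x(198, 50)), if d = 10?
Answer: -1/6485 ≈ -0.00015420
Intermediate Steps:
x(Q, p) = -94 + 10*Q (x(Q, p) = 4 + (10*Q - 98) = 4 + (-98 + 10*Q) = -94 + 10*Q)
1/(-8371 + x(198, 50)) = 1/(-8371 + (-94 + 10*198)) = 1/(-8371 + (-94 + 1980)) = 1/(-8371 + 1886) = 1/(-6485) = -1/6485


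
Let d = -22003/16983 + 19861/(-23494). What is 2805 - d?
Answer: 65885018615/23470506 ≈ 2807.1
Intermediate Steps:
d = -50249285/23470506 (d = -22003*1/16983 + 19861*(-1/23494) = -22003/16983 - 19861/23494 = -50249285/23470506 ≈ -2.1410)
2805 - d = 2805 - 1*(-50249285/23470506) = 2805 + 50249285/23470506 = 65885018615/23470506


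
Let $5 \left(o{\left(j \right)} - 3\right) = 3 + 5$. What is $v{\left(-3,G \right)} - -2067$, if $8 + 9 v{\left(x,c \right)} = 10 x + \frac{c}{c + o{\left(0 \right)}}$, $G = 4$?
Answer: $\frac{266105}{129} \approx 2062.8$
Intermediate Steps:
$o{\left(j \right)} = \frac{23}{5}$ ($o{\left(j \right)} = 3 + \frac{3 + 5}{5} = 3 + \frac{1}{5} \cdot 8 = 3 + \frac{8}{5} = \frac{23}{5}$)
$v{\left(x,c \right)} = - \frac{8}{9} + \frac{10 x}{9} + \frac{c}{9 \left(\frac{23}{5} + c\right)}$ ($v{\left(x,c \right)} = - \frac{8}{9} + \frac{10 x + \frac{c}{c + \frac{23}{5}}}{9} = - \frac{8}{9} + \frac{10 x + \frac{c}{\frac{23}{5} + c}}{9} = - \frac{8}{9} + \left(\frac{10 x}{9} + \frac{c}{9 \left(\frac{23}{5} + c\right)}\right) = - \frac{8}{9} + \frac{10 x}{9} + \frac{c}{9 \left(\frac{23}{5} + c\right)}$)
$v{\left(-3,G \right)} - -2067 = \frac{-184 - 140 + 230 \left(-3\right) + 50 \cdot 4 \left(-3\right)}{9 \left(23 + 5 \cdot 4\right)} - -2067 = \frac{-184 - 140 - 690 - 600}{9 \left(23 + 20\right)} + 2067 = \frac{1}{9} \cdot \frac{1}{43} \left(-1614\right) + 2067 = - \frac{538}{129} + 2067 = \frac{266105}{129}$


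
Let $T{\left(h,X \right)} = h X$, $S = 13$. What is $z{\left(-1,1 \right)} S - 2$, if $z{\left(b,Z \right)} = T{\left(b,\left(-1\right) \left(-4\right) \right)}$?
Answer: $-54$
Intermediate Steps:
$T{\left(h,X \right)} = X h$
$z{\left(b,Z \right)} = 4 b$ ($z{\left(b,Z \right)} = \left(-1\right) \left(-4\right) b = 4 b$)
$z{\left(-1,1 \right)} S - 2 = 4 \left(-1\right) 13 - 2 = \left(-4\right) 13 - 2 = -52 - 2 = -54$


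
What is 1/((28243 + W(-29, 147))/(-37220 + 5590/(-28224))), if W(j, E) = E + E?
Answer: -525251435/402714144 ≈ -1.3043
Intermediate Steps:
W(j, E) = 2*E
1/((28243 + W(-29, 147))/(-37220 + 5590/(-28224))) = 1/((28243 + 2*147)/(-37220 + 5590/(-28224))) = 1/((28243 + 294)/(-37220 + 5590*(-1/28224))) = 1/(28537/(-37220 - 2795/14112)) = 1/(28537/(-525251435/14112)) = 1/(28537*(-14112/525251435)) = 1/(-402714144/525251435) = -525251435/402714144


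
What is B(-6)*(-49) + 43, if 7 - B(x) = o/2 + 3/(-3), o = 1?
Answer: -649/2 ≈ -324.50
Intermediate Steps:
B(x) = 15/2 (B(x) = 7 - (1/2 + 3/(-3)) = 7 - (1*(½) + 3*(-⅓)) = 7 - (½ - 1) = 7 - 1*(-½) = 7 + ½ = 15/2)
B(-6)*(-49) + 43 = (15/2)*(-49) + 43 = -735/2 + 43 = -649/2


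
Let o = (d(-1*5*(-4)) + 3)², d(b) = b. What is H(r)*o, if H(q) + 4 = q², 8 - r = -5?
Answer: 87285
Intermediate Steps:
r = 13 (r = 8 - 1*(-5) = 8 + 5 = 13)
H(q) = -4 + q²
o = 529 (o = (-1*5*(-4) + 3)² = (-5*(-4) + 3)² = (20 + 3)² = 23² = 529)
H(r)*o = (-4 + 13²)*529 = (-4 + 169)*529 = 165*529 = 87285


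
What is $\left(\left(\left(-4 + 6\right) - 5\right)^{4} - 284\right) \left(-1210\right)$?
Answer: $245630$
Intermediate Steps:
$\left(\left(\left(-4 + 6\right) - 5\right)^{4} - 284\right) \left(-1210\right) = \left(\left(2 - 5\right)^{4} - 284\right) \left(-1210\right) = \left(\left(-3\right)^{4} - 284\right) \left(-1210\right) = \left(81 - 284\right) \left(-1210\right) = \left(-203\right) \left(-1210\right) = 245630$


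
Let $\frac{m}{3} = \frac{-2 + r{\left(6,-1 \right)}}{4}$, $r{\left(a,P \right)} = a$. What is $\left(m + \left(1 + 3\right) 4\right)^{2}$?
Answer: $361$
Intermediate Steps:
$m = 3$ ($m = 3 \frac{-2 + 6}{4} = 3 \cdot 4 \cdot \frac{1}{4} = 3 \cdot 1 = 3$)
$\left(m + \left(1 + 3\right) 4\right)^{2} = \left(3 + \left(1 + 3\right) 4\right)^{2} = \left(3 + 4 \cdot 4\right)^{2} = \left(3 + 16\right)^{2} = 19^{2} = 361$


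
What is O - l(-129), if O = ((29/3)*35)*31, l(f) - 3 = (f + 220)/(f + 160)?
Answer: 974863/93 ≈ 10482.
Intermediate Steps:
l(f) = 3 + (220 + f)/(160 + f) (l(f) = 3 + (f + 220)/(f + 160) = 3 + (220 + f)/(160 + f))
O = 31465/3 (O = ((29*(⅓))*35)*31 = ((29/3)*35)*31 = (1015/3)*31 = 31465/3 ≈ 10488.)
O - l(-129) = 31465/3 - 4*(175 - 129)/(160 - 129) = 31465/3 - 4*46/31 = 31465/3 - 1*184/31 = 31465/3 - 184/31 = 974863/93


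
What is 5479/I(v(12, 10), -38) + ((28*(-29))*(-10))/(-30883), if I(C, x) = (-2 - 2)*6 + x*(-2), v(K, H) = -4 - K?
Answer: 168785717/1605916 ≈ 105.10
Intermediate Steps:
I(C, x) = -24 - 2*x (I(C, x) = -4*6 - 2*x = -24 - 2*x)
5479/I(v(12, 10), -38) + ((28*(-29))*(-10))/(-30883) = 5479/(-24 - 2*(-38)) + ((28*(-29))*(-10))/(-30883) = 5479/(-24 + 76) - 812*(-10)*(-1/30883) = 5479/52 + 8120*(-1/30883) = 5479*(1/52) - 8120/30883 = 5479/52 - 8120/30883 = 168785717/1605916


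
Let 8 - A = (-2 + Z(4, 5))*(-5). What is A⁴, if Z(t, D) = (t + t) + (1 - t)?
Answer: 279841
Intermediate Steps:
Z(t, D) = 1 + t (Z(t, D) = 2*t + (1 - t) = 1 + t)
A = 23 (A = 8 - (-2 + (1 + 4))*(-5) = 8 - (-2 + 5)*(-5) = 8 - 3*(-5) = 8 - 1*(-15) = 8 + 15 = 23)
A⁴ = 23⁴ = 279841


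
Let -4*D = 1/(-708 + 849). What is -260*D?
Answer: 65/141 ≈ 0.46099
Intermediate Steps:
D = -1/564 (D = -1/(4*(-708 + 849)) = -¼/141 = -¼*1/141 = -1/564 ≈ -0.0017731)
-260*D = -260*(-1/564) = 65/141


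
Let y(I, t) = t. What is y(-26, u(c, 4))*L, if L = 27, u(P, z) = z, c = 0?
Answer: 108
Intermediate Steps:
y(-26, u(c, 4))*L = 4*27 = 108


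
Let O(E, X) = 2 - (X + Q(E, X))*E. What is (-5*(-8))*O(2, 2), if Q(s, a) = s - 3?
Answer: 0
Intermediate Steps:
Q(s, a) = -3 + s
O(E, X) = 2 - E*(-3 + E + X) (O(E, X) = 2 - (X + (-3 + E))*E = 2 - (-3 + E + X)*E = 2 - E*(-3 + E + X))
(-5*(-8))*O(2, 2) = (-5*(-8))*(2 - 1*2*2 - 1*2*(-3 + 2)) = 40*(2 - 4 - 1*2*(-1)) = 40*(2 - 4 + 2) = 40*0 = 0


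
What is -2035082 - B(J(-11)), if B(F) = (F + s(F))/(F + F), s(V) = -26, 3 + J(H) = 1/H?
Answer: -34596474/17 ≈ -2.0351e+6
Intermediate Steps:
J(H) = -3 + 1/H
B(F) = (-26 + F)/(2*F) (B(F) = (F - 26)/(F + F) = (-26 + F)/((2*F)) = (-26 + F)*(1/(2*F)) = (-26 + F)/(2*F))
-2035082 - B(J(-11)) = -2035082 - (-26 + (-3 + 1/(-11)))/(2*(-3 + 1/(-11))) = -2035082 - (-26 + (-3 - 1/11))/(2*(-3 - 1/11)) = -2035082 - (-26 - 34/11)/(2*(-34/11)) = -2035082 - (-11)*(-320)/(2*34*11) = -2035082 - 1*80/17 = -2035082 - 80/17 = -34596474/17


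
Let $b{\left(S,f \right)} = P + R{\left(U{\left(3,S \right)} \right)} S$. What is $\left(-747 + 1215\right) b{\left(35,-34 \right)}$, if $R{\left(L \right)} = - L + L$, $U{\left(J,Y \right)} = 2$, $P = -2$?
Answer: $-936$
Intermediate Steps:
$R{\left(L \right)} = 0$
$b{\left(S,f \right)} = -2$ ($b{\left(S,f \right)} = -2 + 0 S = -2 + 0 = -2$)
$\left(-747 + 1215\right) b{\left(35,-34 \right)} = \left(-747 + 1215\right) \left(-2\right) = 468 \left(-2\right) = -936$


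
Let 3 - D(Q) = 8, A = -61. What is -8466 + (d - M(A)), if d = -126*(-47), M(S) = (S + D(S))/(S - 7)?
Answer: -86529/34 ≈ -2545.0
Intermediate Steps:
D(Q) = -5 (D(Q) = 3 - 1*8 = 3 - 8 = -5)
M(S) = (-5 + S)/(-7 + S) (M(S) = (S - 5)/(S - 7) = (-5 + S)/(-7 + S))
d = 5922
-8466 + (d - M(A)) = -8466 + (5922 - (-5 - 61)/(-7 - 61)) = -8466 + (5922 - (-66)/(-68)) = -8466 + (5922 - (-1)*(-66)/68) = -8466 + (5922 - 1*33/34) = -8466 + (5922 - 33/34) = -8466 + 201315/34 = -86529/34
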